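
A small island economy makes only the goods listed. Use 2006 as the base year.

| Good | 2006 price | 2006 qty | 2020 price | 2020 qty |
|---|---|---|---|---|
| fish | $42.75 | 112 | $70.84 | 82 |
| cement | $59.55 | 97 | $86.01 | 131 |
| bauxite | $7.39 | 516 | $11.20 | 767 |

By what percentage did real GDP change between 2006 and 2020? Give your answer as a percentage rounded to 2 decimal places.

Real GDP 2006 = Nominal GDP 2006 = 42.75·112 + 59.55·97 + 7.39·516 = 14377.59.
Real GDP 2020 (at 2006 prices) = 42.75·82 + 59.55·131 + 7.39·767 = 16974.68.
Real growth = 16974.68/14377.59 − 1 = 0.1806.

18.06%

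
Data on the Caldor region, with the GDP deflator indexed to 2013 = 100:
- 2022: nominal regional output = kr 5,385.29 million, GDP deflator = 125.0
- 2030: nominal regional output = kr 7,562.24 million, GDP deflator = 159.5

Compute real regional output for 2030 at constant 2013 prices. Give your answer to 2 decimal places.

kr 4,741.22 million

Real regional output = Nominal / (GDP deflator/100) = 7562.24 / 1.595 = 4741.22.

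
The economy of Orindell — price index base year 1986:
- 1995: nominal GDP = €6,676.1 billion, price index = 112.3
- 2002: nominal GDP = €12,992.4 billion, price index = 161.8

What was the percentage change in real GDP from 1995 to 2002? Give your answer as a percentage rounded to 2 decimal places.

Real GDP 1995 = 6676.1 / 1.123 = 5944.88.
Real GDP 2002 = 12992.4 / 1.618 = 8029.91.
Real growth = 8029.91 / 5944.88 − 1 = 0.3507.

35.07%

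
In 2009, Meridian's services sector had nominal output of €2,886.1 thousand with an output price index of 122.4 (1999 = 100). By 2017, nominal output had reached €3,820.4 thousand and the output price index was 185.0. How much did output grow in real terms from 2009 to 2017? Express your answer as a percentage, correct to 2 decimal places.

-12.42%

Real output 2009 = 2886.1 / 1.224 = 2357.92.
Real output 2017 = 3820.4 / 1.850 = 2065.08.
Real growth = 2065.08 / 2357.92 − 1 = -0.1242.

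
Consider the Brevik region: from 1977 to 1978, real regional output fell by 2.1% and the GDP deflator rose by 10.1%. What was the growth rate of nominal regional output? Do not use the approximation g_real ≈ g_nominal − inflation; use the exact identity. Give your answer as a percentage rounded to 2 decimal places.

(1 + g_nom) = (1 + g_real)(1 + π) = 0.9790 × 1.1010 = 1.07788.

7.79%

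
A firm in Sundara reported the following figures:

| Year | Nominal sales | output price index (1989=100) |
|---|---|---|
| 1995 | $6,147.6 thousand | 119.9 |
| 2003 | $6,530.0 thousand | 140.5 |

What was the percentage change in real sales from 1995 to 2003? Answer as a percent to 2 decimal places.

-9.35%

Real sales 1995 = 6147.6 / 1.199 = 5127.27.
Real sales 2003 = 6530.0 / 1.405 = 4647.69.
Real growth = 4647.69 / 5127.27 − 1 = -0.0935.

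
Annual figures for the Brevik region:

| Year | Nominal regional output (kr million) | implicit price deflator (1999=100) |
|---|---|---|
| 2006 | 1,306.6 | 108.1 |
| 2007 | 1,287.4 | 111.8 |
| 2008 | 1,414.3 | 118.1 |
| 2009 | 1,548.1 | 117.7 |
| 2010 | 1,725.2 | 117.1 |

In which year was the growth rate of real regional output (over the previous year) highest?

2010

2007: real = 1287.4/1.118 = 1151.52; growth vs 2006 (1208.70) = -4.73%.
2008: real = 1414.3/1.181 = 1197.54; growth vs 2007 (1151.52) = 4.00%.
2009: real = 1548.1/1.177 = 1315.29; growth vs 2008 (1197.54) = 9.83%.
2010: real = 1725.2/1.171 = 1473.27; growth vs 2009 (1315.29) = 12.01%.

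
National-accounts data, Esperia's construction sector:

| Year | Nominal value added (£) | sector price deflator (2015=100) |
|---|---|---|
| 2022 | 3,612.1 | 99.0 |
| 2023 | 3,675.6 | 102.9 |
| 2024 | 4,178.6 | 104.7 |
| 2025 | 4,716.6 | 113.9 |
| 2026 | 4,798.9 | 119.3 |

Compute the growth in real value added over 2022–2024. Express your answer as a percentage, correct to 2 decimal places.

9.39%

Real value added 2022 = 3612.1/0.990 = 3648.59.
Real value added 2024 = 4178.6/1.047 = 3991.02.
Change = 3991.02/3648.59 − 1 = 0.0939.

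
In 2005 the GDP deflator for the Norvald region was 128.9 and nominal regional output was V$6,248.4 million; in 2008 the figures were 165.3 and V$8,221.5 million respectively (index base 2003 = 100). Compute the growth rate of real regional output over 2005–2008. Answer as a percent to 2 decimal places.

2.60%

Real regional output 2005 = 6248.4 / 1.289 = 4847.48.
Real regional output 2008 = 8221.5 / 1.653 = 4973.68.
Real growth = 4973.68 / 4847.48 − 1 = 0.0260.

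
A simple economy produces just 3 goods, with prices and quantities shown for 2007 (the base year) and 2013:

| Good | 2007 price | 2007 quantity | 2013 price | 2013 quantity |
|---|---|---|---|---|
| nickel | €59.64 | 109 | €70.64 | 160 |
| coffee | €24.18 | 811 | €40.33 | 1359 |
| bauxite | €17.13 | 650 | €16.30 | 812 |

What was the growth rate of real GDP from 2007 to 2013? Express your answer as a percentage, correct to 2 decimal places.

Real GDP 2007 = Nominal GDP 2007 = 59.64·109 + 24.18·811 + 17.13·650 = 37245.24.
Real GDP 2013 (at 2007 prices) = 59.64·160 + 24.18·1359 + 17.13·812 = 56312.58.
Real growth = 56312.58/37245.24 − 1 = 0.5119.

51.19%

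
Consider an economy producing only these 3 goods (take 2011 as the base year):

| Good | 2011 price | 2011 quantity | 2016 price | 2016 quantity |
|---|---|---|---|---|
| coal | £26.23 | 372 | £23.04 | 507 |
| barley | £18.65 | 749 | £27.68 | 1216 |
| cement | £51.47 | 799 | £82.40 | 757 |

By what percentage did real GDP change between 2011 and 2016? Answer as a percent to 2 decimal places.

15.56%

Real GDP 2011 = Nominal GDP 2011 = 26.23·372 + 18.65·749 + 51.47·799 = 64850.94.
Real GDP 2016 (at 2011 prices) = 26.23·507 + 18.65·1216 + 51.47·757 = 74939.80.
Real growth = 74939.80/64850.94 − 1 = 0.1556.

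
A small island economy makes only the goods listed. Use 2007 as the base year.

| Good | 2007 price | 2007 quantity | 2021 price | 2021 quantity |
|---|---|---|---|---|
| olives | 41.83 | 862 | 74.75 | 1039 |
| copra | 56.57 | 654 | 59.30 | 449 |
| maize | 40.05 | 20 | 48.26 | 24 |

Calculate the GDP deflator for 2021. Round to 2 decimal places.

Nominal GDP 2021 = 74.75·1039 + 59.30·449 + 48.26·24 = 105449.19.
Real GDP 2021 (at 2007 prices) = 41.83·1039 + 56.57·449 + 40.05·24 = 69822.50.
Deflator = Nominal/Real × 100 = 105449.19/69822.50 × 100 = 151.025.

151.02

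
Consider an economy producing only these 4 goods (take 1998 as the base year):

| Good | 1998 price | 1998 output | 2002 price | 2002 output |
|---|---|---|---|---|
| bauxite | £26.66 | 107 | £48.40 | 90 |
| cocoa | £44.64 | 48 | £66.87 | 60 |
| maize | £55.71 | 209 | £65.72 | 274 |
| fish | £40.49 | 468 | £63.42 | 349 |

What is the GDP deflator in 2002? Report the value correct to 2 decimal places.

Nominal GDP 2002 = 48.40·90 + 66.87·60 + 65.72·274 + 63.42·349 = 48509.06.
Real GDP 2002 (at 1998 prices) = 26.66·90 + 44.64·60 + 55.71·274 + 40.49·349 = 34473.35.
Deflator = Nominal/Real × 100 = 48509.06/34473.35 × 100 = 140.715.

140.71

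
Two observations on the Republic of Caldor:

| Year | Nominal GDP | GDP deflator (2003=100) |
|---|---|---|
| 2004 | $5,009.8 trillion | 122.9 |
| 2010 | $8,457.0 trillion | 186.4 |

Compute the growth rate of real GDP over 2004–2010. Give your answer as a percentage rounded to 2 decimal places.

Real GDP 2004 = 5009.8 / 1.229 = 4076.32.
Real GDP 2010 = 8457.0 / 1.864 = 4537.02.
Real growth = 4537.02 / 4076.32 − 1 = 0.1130.

11.30%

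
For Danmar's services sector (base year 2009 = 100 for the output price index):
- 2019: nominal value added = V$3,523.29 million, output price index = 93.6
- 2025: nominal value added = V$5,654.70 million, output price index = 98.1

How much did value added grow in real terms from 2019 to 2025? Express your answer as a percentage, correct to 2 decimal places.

53.13%

Deflate each year: 2019 → 3523.29/0.936 = 3764.20; 2025 → 5654.70/0.981 = 5764.22.
So real value added changed by 5764.22/3764.20 − 1 = 0.5313, i.e. 53.13%.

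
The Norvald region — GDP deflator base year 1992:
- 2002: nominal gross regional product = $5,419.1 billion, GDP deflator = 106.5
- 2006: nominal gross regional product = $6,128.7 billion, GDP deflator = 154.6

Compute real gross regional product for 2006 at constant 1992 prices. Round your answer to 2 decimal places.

$3,964.23 billion

Real gross regional product = Nominal / (GDP deflator/100) = 6128.7 / 1.546 = 3964.23.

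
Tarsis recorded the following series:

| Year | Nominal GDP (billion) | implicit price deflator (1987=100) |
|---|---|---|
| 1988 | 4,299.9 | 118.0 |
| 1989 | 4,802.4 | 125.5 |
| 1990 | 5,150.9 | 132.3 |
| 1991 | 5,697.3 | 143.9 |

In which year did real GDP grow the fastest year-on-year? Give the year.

1989: real = 4802.4/1.255 = 3826.61; growth vs 1988 (3643.98) = 5.01%.
1990: real = 5150.9/1.323 = 3893.35; growth vs 1989 (3826.61) = 1.74%.
1991: real = 5697.3/1.439 = 3959.21; growth vs 1990 (3893.35) = 1.69%.

1989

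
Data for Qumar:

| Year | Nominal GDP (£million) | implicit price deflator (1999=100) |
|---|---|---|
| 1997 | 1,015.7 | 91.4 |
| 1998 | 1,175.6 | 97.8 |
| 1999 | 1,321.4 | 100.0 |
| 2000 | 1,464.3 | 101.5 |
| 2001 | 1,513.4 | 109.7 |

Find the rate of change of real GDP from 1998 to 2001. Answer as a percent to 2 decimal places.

14.77%

Real GDP 1998 = 1175.6/0.978 = 1202.04.
Real GDP 2001 = 1513.4/1.097 = 1379.58.
Change = 1379.58/1202.04 − 1 = 0.1477.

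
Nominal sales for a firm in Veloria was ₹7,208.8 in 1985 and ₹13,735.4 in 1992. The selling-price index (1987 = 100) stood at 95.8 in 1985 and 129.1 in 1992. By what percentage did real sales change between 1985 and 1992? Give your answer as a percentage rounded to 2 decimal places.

Deflate each year: 1985 → 7208.8/0.958 = 7524.84; 1992 → 13735.4/1.291 = 10639.35.
So real sales changed by 10639.35/7524.84 − 1 = 0.4139, i.e. 41.39%.

41.39%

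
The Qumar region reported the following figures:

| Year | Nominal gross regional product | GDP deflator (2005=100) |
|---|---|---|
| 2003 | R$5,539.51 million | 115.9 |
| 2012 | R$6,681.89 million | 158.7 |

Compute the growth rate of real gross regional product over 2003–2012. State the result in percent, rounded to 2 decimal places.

Real gross regional product 2003 = 5539.51 / 1.159 = 4779.56.
Real gross regional product 2012 = 6681.89 / 1.587 = 4210.39.
Real growth = 4210.39 / 4779.56 − 1 = -0.1191.

-11.91%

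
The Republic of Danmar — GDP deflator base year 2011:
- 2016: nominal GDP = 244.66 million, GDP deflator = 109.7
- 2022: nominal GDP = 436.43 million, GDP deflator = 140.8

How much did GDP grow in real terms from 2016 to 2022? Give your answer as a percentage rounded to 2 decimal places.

38.98%

Deflate each year: 2016 → 244.66/1.097 = 223.03; 2022 → 436.43/1.408 = 309.96.
So real GDP changed by 309.96/223.03 − 1 = 0.3898, i.e. 38.98%.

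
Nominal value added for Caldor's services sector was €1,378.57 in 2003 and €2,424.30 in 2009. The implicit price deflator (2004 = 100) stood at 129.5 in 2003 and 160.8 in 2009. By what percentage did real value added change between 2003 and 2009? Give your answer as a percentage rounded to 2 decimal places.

41.63%

Real value added 2003 = 1378.57 / 1.295 = 1064.53.
Real value added 2009 = 2424.30 / 1.608 = 1507.65.
Real growth = 1507.65 / 1064.53 − 1 = 0.4163.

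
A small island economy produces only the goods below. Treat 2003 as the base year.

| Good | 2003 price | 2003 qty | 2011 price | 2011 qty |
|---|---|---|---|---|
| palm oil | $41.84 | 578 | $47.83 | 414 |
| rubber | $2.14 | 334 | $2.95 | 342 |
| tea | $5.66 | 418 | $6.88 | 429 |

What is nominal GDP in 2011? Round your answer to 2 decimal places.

$23762.04

Nominal GDP 2011 = Σ (p_2011 × q_2011) = 47.83·414 + 2.95·342 + 6.88·429 = 23762.04.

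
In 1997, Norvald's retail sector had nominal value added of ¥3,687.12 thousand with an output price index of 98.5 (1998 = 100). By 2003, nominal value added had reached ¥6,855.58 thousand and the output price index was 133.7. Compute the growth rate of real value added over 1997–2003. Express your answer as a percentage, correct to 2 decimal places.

Real value added 1997 = 3687.12 / 0.985 = 3743.27.
Real value added 2003 = 6855.58 / 1.337 = 5127.58.
Real growth = 5127.58 / 3743.27 − 1 = 0.3698.

36.98%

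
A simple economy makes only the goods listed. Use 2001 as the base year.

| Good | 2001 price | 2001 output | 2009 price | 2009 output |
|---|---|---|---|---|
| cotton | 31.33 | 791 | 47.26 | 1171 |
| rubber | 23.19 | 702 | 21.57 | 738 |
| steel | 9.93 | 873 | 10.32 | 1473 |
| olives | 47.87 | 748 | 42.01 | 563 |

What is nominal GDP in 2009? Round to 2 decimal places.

Nominal GDP 2009 = Σ (p_2009 × q_2009) = 47.26·1171 + 21.57·738 + 10.32·1473 + 42.01·563 = 110113.11.

110113.11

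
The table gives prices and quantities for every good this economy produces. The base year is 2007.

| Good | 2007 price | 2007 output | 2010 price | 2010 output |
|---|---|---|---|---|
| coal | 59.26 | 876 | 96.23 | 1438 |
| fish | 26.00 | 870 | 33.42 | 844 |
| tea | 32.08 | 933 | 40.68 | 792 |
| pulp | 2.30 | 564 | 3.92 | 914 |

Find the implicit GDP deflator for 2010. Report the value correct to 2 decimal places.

Nominal GDP 2010 = 96.23·1438 + 33.42·844 + 40.68·792 + 3.92·914 = 202386.66.
Real GDP 2010 (at 2007 prices) = 59.26·1438 + 26.00·844 + 32.08·792 + 2.30·914 = 134669.44.
Deflator = Nominal/Real × 100 = 202386.66/134669.44 × 100 = 150.284.

150.28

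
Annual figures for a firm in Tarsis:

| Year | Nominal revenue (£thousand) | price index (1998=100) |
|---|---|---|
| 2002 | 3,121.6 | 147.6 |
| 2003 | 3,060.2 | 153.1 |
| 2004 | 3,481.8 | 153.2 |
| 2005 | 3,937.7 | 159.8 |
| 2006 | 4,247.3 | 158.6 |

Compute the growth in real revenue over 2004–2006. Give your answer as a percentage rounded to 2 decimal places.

Real revenue 2004 = 3481.8/1.532 = 2272.72.
Real revenue 2006 = 4247.3/1.586 = 2677.99.
Change = 2677.99/2272.72 − 1 = 0.1783.

17.83%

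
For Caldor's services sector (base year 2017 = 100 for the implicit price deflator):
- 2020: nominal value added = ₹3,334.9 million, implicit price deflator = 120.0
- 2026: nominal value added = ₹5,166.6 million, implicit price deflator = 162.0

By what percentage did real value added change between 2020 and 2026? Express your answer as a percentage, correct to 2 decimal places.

Deflate each year: 2020 → 3334.9/1.200 = 2779.08; 2026 → 5166.6/1.620 = 3189.26.
So real value added changed by 3189.26/2779.08 − 1 = 0.1476, i.e. 14.76%.

14.76%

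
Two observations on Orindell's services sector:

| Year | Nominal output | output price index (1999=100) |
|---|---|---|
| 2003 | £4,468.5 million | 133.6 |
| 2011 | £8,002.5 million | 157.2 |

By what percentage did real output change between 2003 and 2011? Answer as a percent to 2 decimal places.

52.20%

Deflate each year: 2003 → 4468.5/1.336 = 3344.69; 2011 → 8002.5/1.572 = 5090.65.
So real output changed by 5090.65/3344.69 − 1 = 0.5220, i.e. 52.20%.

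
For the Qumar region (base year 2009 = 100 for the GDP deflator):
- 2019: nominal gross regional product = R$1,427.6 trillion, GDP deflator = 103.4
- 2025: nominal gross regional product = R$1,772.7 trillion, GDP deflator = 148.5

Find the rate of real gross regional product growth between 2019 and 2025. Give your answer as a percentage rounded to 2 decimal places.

-13.54%

Real gross regional product 2019 = 1427.6 / 1.034 = 1380.66.
Real gross regional product 2025 = 1772.7 / 1.485 = 1193.74.
Real growth = 1193.74 / 1380.66 − 1 = -0.1354.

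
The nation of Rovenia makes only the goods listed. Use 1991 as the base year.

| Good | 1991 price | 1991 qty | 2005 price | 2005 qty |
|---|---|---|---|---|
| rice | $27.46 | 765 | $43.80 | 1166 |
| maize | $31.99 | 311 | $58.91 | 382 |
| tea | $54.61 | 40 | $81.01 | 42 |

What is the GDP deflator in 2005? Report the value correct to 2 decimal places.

165.43

Nominal GDP 2005 = 43.80·1166 + 58.91·382 + 81.01·42 = 76976.84.
Real GDP 2005 (at 1991 prices) = 27.46·1166 + 31.99·382 + 54.61·42 = 46532.16.
Deflator = Nominal/Real × 100 = 76976.84/46532.16 × 100 = 165.427.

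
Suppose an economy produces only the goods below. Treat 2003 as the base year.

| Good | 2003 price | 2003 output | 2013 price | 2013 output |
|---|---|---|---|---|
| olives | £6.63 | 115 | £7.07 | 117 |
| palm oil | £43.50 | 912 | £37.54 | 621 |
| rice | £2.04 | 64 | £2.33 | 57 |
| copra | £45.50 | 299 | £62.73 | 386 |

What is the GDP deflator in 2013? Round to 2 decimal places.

Nominal GDP 2013 = 7.07·117 + 37.54·621 + 2.33·57 + 62.73·386 = 48486.12.
Real GDP 2013 (at 2003 prices) = 6.63·117 + 43.50·621 + 2.04·57 + 45.50·386 = 45468.49.
Deflator = Nominal/Real × 100 = 48486.12/45468.49 × 100 = 106.637.

106.64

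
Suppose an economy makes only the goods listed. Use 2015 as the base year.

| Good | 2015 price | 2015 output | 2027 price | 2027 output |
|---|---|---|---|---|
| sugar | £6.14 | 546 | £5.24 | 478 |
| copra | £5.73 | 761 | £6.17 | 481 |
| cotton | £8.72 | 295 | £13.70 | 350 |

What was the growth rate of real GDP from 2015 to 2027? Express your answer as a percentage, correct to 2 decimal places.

Real GDP 2015 = Nominal GDP 2015 = 6.14·546 + 5.73·761 + 8.72·295 = 10285.37.
Real GDP 2027 (at 2015 prices) = 6.14·478 + 5.73·481 + 8.72·350 = 8743.05.
Real growth = 8743.05/10285.37 − 1 = -0.1500.

-15.00%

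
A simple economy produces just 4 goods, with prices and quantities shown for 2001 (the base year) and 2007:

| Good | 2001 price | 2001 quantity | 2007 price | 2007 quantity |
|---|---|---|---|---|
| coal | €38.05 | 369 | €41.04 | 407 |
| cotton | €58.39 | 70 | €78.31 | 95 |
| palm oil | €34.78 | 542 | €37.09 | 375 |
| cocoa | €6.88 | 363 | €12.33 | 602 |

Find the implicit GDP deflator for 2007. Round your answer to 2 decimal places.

118.99

Nominal GDP 2007 = 41.04·407 + 78.31·95 + 37.09·375 + 12.33·602 = 45474.14.
Real GDP 2007 (at 2001 prices) = 38.05·407 + 58.39·95 + 34.78·375 + 6.88·602 = 38217.66.
Deflator = Nominal/Real × 100 = 45474.14/38217.66 × 100 = 118.987.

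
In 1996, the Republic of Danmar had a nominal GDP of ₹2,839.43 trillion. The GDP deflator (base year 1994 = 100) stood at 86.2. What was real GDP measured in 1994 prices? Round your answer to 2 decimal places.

Real GDP = Nominal / (GDP deflator/100) = 2839.43 / 0.862 = 3294.00.

₹3,294.00 trillion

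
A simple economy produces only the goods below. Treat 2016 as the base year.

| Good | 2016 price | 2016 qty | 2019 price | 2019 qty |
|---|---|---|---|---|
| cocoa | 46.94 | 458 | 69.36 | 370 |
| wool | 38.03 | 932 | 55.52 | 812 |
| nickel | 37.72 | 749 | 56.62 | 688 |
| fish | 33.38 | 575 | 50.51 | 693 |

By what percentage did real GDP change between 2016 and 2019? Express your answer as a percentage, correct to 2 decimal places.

Real GDP 2016 = Nominal GDP 2016 = 46.94·458 + 38.03·932 + 37.72·749 + 33.38·575 = 104388.26.
Real GDP 2019 (at 2016 prices) = 46.94·370 + 38.03·812 + 37.72·688 + 33.38·693 = 97331.86.
Real growth = 97331.86/104388.26 − 1 = -0.0676.

-6.76%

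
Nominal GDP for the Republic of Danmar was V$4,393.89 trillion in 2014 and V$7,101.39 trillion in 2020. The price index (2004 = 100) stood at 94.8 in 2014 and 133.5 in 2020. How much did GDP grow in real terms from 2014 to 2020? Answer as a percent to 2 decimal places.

14.77%

Real GDP 2014 = 4393.89 / 0.948 = 4634.91.
Real GDP 2020 = 7101.39 / 1.335 = 5319.39.
Real growth = 5319.39 / 4634.91 − 1 = 0.1477.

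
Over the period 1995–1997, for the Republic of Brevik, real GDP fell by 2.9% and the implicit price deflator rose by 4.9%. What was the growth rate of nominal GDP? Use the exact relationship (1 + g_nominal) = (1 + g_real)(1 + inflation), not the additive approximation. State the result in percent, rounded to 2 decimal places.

1.86%

(1 + g_nom) = (1 + g_real)(1 + π) = 0.9710 × 1.0490 = 1.01858.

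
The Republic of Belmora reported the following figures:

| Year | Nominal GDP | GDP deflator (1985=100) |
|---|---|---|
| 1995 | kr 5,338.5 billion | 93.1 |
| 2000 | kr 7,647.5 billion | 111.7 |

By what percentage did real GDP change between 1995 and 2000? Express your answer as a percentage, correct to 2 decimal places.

19.40%

Deflate each year: 1995 → 5338.5/0.931 = 5734.16; 2000 → 7647.5/1.117 = 6846.46.
So real GDP changed by 6846.46/5734.16 − 1 = 0.1940, i.e. 19.40%.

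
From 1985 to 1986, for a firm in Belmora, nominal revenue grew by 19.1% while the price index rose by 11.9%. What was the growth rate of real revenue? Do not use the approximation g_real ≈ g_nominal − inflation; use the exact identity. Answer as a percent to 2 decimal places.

(1 + g_nom) = (1 + g_real)(1 + π), so g_real = 1.1910 / 1.1190 − 1 = 0.06434.

6.43%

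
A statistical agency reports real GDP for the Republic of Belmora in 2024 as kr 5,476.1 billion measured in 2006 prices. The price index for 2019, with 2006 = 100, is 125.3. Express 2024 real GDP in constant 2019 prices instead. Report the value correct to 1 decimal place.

Real GDP in 2019 prices = Real GDP in 2006 prices × (P_2019/P_2006) = 5476.1 × 1.253 = 6861.55.

kr 6,861.6 billion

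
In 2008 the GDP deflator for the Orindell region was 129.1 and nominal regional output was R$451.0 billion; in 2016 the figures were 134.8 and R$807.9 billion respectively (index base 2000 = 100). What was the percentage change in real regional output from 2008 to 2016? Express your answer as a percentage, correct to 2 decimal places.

71.56%

Deflate each year: 2008 → 451.0/1.291 = 349.34; 2016 → 807.9/1.348 = 599.33.
So real regional output changed by 599.33/349.34 − 1 = 0.7156, i.e. 71.56%.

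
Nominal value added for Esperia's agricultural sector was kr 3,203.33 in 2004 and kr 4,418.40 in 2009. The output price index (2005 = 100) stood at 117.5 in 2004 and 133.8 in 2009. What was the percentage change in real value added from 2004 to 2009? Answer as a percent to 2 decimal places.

Real value added 2004 = 3203.33 / 1.175 = 2726.24.
Real value added 2009 = 4418.40 / 1.338 = 3302.24.
Real growth = 3302.24 / 2726.24 − 1 = 0.2113.

21.13%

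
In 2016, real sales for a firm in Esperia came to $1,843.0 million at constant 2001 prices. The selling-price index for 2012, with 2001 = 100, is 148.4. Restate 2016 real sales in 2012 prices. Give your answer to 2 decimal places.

Real sales in 2012 prices = Real sales in 2001 prices × (P_2012/P_2001) = 1843.0 × 1.484 = 2735.01.

$2,735.01 million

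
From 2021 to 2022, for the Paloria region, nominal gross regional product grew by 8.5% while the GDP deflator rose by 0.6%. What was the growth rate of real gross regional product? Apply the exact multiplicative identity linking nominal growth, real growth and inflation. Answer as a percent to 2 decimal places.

7.85%

(1 + g_nom) = (1 + g_real)(1 + π), so g_real = 1.0850 / 1.0060 − 1 = 0.07853.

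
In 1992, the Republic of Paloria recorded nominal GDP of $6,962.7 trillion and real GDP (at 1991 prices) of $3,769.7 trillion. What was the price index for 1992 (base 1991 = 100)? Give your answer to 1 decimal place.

price index = (Nominal / Real) × 100 = 6962.7 / 3769.7 × 100 = 184.70.

184.7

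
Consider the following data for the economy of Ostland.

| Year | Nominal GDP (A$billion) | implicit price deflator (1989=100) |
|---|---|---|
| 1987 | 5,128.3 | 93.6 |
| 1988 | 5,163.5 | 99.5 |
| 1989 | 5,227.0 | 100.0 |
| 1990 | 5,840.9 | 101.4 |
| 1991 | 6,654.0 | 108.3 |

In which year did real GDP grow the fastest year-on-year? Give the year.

1990

1988: real = 5163.5/0.995 = 5189.45; growth vs 1987 (5478.95) = -5.28%.
1989: real = 5227.0/1.000 = 5227.00; growth vs 1988 (5189.45) = 0.72%.
1990: real = 5840.9/1.014 = 5760.26; growth vs 1989 (5227.00) = 10.20%.
1991: real = 6654.0/1.083 = 6144.04; growth vs 1990 (5760.26) = 6.66%.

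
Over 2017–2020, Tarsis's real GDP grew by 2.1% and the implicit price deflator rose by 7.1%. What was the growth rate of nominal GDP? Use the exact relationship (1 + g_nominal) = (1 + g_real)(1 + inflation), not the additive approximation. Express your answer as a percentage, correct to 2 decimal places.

(1 + g_nom) = (1 + g_real)(1 + π) = 1.0210 × 1.0710 = 1.09349.

9.35%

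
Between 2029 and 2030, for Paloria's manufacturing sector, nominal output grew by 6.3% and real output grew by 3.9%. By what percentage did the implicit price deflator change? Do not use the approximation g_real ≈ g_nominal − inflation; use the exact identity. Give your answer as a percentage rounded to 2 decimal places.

(1 + g_nom) = (1 + g_real)(1 + π), so π = 1.0630 / 1.0390 − 1 = 0.02310.

2.31%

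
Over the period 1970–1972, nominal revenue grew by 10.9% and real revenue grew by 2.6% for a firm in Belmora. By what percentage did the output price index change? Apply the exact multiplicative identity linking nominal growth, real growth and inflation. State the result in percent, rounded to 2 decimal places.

8.09%

(1 + g_nom) = (1 + g_real)(1 + π), so π = 1.1090 / 1.0260 − 1 = 0.08090.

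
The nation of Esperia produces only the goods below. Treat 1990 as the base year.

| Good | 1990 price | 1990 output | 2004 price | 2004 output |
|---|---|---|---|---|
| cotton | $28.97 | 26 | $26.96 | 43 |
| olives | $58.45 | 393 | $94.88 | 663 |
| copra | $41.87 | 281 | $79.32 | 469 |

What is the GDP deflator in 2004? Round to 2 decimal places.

169.81

Nominal GDP 2004 = 26.96·43 + 94.88·663 + 79.32·469 = 101265.80.
Real GDP 2004 (at 1990 prices) = 28.97·43 + 58.45·663 + 41.87·469 = 59635.09.
Deflator = Nominal/Real × 100 = 101265.80/59635.09 × 100 = 169.809.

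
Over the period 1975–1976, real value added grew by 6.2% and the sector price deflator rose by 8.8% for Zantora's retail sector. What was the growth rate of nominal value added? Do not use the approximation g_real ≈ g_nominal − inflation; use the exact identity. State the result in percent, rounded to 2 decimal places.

15.55%

(1 + g_nom) = (1 + g_real)(1 + π) = 1.0620 × 1.0880 = 1.15546.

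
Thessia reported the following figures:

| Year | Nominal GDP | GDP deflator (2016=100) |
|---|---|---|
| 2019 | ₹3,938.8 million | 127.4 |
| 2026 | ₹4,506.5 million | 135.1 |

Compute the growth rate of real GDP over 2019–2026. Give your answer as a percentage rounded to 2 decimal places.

7.89%

Real GDP 2019 = 3938.8 / 1.274 = 3091.68.
Real GDP 2026 = 4506.5 / 1.351 = 3335.68.
Real growth = 3335.68 / 3091.68 − 1 = 0.0789.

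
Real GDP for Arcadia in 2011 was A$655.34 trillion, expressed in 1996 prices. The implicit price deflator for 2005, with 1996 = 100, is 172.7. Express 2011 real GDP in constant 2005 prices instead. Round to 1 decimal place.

Real GDP in 2005 prices = Real GDP in 1996 prices × (P_2005/P_1996) = 655.34 × 1.727 = 1131.77.

A$1,131.8 trillion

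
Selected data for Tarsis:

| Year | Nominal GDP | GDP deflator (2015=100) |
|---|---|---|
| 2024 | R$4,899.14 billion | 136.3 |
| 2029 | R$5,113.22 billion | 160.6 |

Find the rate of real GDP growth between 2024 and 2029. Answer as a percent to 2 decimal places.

-11.42%

Real GDP 2024 = 4899.14 / 1.363 = 3594.38.
Real GDP 2029 = 5113.22 / 1.606 = 3183.82.
Real growth = 3183.82 / 3594.38 − 1 = -0.1142.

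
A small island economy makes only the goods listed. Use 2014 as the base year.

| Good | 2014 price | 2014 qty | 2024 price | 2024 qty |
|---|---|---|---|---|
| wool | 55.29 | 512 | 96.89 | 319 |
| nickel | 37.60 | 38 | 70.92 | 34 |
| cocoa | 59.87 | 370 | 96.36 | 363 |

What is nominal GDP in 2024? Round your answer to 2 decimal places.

Nominal GDP 2024 = Σ (p_2024 × q_2024) = 96.89·319 + 70.92·34 + 96.36·363 = 68297.87.

68297.87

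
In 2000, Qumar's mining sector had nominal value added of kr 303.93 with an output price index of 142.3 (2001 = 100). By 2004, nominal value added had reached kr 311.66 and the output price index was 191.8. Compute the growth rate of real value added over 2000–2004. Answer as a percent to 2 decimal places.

Real value added 2000 = 303.93 / 1.423 = 213.58.
Real value added 2004 = 311.66 / 1.918 = 162.49.
Real growth = 162.49 / 213.58 − 1 = -0.2392.

-23.92%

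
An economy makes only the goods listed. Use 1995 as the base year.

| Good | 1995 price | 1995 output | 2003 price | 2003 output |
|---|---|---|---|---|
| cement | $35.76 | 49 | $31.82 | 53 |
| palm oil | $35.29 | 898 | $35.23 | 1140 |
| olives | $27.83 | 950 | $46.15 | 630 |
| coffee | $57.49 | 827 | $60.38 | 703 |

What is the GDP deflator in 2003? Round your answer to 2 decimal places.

Nominal GDP 2003 = 31.82·53 + 35.23·1140 + 46.15·630 + 60.38·703 = 113370.30.
Real GDP 2003 (at 1995 prices) = 35.76·53 + 35.29·1140 + 27.83·630 + 57.49·703 = 100074.25.
Deflator = Nominal/Real × 100 = 113370.30/100074.25 × 100 = 113.286.

113.29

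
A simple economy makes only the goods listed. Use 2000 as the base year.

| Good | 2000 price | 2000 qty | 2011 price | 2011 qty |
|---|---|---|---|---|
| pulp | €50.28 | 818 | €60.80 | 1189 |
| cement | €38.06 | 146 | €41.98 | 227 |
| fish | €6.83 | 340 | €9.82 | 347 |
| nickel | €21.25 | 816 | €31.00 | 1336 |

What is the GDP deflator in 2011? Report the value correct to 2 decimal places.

127.69

Nominal GDP 2011 = 60.80·1189 + 41.98·227 + 9.82·347 + 31.00·1336 = 126644.20.
Real GDP 2011 (at 2000 prices) = 50.28·1189 + 38.06·227 + 6.83·347 + 21.25·1336 = 99182.55.
Deflator = Nominal/Real × 100 = 126644.20/99182.55 × 100 = 127.688.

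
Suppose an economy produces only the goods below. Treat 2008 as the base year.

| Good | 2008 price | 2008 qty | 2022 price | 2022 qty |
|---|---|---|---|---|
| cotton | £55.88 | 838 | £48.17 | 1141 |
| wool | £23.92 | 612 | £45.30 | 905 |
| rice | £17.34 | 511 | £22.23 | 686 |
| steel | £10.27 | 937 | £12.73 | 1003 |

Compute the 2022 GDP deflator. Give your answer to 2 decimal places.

Nominal GDP 2022 = 48.17·1141 + 45.30·905 + 22.23·686 + 12.73·1003 = 123976.44.
Real GDP 2022 (at 2008 prices) = 55.88·1141 + 23.92·905 + 17.34·686 + 10.27·1003 = 107602.73.
Deflator = Nominal/Real × 100 = 123976.44/107602.73 × 100 = 115.217.

115.22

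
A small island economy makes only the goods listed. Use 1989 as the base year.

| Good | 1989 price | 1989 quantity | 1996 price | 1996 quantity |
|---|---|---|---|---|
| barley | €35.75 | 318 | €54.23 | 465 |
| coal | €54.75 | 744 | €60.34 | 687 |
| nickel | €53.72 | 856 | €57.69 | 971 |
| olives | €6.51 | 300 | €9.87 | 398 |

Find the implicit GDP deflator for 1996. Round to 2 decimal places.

116.17

Nominal GDP 1996 = 54.23·465 + 60.34·687 + 57.69·971 + 9.87·398 = 126615.78.
Real GDP 1996 (at 1989 prices) = 35.75·465 + 54.75·687 + 53.72·971 + 6.51·398 = 108990.10.
Deflator = Nominal/Real × 100 = 126615.78/108990.10 × 100 = 116.172.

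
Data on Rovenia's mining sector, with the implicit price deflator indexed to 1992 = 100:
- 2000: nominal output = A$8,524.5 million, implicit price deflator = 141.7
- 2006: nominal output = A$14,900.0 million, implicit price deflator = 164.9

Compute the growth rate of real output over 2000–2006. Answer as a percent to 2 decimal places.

50.20%

Deflate each year: 2000 → 8524.5/1.417 = 6015.88; 2006 → 14900.0/1.649 = 9035.78.
So real output changed by 9035.78/6015.88 − 1 = 0.5020, i.e. 50.20%.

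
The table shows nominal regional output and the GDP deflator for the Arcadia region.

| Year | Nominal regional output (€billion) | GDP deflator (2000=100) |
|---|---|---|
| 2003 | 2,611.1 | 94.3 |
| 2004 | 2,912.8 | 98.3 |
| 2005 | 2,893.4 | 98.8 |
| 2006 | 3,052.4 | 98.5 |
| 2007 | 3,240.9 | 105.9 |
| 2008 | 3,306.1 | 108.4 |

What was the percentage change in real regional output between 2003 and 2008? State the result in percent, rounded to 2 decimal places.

Real regional output 2003 = 2611.1/0.943 = 2768.93.
Real regional output 2008 = 3306.1/1.084 = 3049.91.
Change = 3049.91/2768.93 − 1 = 0.1015.

10.15%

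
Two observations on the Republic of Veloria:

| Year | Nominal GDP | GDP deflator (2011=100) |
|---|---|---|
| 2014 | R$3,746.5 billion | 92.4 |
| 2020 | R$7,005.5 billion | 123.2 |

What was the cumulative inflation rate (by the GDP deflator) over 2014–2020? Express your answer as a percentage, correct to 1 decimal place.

Price-level change = 123.2 / 92.4 − 1 = 0.3333.

33.3%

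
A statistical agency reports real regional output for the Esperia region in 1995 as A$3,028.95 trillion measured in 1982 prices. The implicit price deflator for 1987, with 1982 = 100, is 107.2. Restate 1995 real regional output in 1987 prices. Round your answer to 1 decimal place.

Real regional output in 1987 prices = Real regional output in 1982 prices × (P_1987/P_1982) = 3028.95 × 1.072 = 3247.03.

A$3,247.0 trillion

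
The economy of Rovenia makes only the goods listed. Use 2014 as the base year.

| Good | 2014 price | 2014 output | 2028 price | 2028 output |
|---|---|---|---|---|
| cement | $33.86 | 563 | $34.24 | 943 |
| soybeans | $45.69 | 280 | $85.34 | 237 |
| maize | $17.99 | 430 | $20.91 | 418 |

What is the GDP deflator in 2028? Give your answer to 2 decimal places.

Nominal GDP 2028 = 34.24·943 + 85.34·237 + 20.91·418 = 61254.28.
Real GDP 2028 (at 2014 prices) = 33.86·943 + 45.69·237 + 17.99·418 = 50278.33.
Deflator = Nominal/Real × 100 = 61254.28/50278.33 × 100 = 121.830.

121.83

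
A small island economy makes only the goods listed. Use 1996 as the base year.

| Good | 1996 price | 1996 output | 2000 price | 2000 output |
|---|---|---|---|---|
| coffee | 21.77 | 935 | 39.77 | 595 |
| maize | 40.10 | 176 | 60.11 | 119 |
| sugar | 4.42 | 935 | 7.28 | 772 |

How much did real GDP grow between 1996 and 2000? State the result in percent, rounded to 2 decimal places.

Real GDP 1996 = Nominal GDP 1996 = 21.77·935 + 40.10·176 + 4.42·935 = 31545.25.
Real GDP 2000 (at 1996 prices) = 21.77·595 + 40.10·119 + 4.42·772 = 21137.29.
Real growth = 21137.29/31545.25 − 1 = -0.3299.

-32.99%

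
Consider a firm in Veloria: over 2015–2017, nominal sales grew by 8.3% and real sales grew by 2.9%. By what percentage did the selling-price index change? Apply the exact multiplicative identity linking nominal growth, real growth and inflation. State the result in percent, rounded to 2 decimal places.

5.25%

(1 + g_nom) = (1 + g_real)(1 + π), so π = 1.0830 / 1.0290 − 1 = 0.05248.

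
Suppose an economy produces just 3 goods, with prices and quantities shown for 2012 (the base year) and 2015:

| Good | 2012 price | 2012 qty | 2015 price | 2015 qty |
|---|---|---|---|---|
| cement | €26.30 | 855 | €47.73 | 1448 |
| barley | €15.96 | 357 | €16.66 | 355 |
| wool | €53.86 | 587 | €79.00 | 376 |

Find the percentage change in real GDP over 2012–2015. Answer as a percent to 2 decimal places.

7.02%

Real GDP 2012 = Nominal GDP 2012 = 26.30·855 + 15.96·357 + 53.86·587 = 59800.04.
Real GDP 2015 (at 2012 prices) = 26.30·1448 + 15.96·355 + 53.86·376 = 63999.56.
Real growth = 63999.56/59800.04 − 1 = 0.0702.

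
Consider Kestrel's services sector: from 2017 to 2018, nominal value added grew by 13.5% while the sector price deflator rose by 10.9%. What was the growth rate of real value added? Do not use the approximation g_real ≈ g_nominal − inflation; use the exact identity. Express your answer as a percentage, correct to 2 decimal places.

(1 + g_nom) = (1 + g_real)(1 + π), so g_real = 1.1350 / 1.1090 − 1 = 0.02344.

2.34%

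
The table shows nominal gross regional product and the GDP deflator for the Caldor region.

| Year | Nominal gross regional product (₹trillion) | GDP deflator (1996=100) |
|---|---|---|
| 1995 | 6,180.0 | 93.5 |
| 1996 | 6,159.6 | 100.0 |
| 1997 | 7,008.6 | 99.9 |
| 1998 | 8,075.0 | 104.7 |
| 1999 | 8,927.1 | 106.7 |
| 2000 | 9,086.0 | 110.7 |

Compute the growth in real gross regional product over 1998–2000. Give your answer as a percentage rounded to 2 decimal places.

6.42%

Real gross regional product 1998 = 8075.0/1.047 = 7712.51.
Real gross regional product 2000 = 9086.0/1.107 = 8207.77.
Change = 8207.77/7712.51 − 1 = 0.0642.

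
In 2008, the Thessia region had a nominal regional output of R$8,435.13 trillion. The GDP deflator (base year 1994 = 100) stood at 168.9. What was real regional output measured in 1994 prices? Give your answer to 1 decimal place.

Real regional output = Nominal / (GDP deflator/100) = 8435.13 / 1.689 = 4994.16.

R$4,994.2 trillion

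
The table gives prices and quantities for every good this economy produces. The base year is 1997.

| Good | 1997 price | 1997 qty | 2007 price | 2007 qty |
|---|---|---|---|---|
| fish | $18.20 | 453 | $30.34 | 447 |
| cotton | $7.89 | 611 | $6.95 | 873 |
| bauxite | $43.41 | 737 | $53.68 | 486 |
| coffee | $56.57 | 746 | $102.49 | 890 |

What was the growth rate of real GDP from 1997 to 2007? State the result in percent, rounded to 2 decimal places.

-0.91%

Real GDP 1997 = Nominal GDP 1997 = 18.20·453 + 7.89·611 + 43.41·737 + 56.57·746 = 87259.78.
Real GDP 2007 (at 1997 prices) = 18.20·447 + 7.89·873 + 43.41·486 + 56.57·890 = 86467.93.
Real growth = 86467.93/87259.78 − 1 = -0.0091.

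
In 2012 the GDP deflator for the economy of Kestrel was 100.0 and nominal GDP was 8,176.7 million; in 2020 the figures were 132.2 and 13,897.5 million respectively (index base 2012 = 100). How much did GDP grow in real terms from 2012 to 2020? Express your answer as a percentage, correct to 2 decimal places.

Deflate each year: 2012 → 8176.7/1.000 = 8176.70; 2020 → 13897.5/1.322 = 10512.48.
So real GDP changed by 10512.48/8176.70 − 1 = 0.2857, i.e. 28.57%.

28.57%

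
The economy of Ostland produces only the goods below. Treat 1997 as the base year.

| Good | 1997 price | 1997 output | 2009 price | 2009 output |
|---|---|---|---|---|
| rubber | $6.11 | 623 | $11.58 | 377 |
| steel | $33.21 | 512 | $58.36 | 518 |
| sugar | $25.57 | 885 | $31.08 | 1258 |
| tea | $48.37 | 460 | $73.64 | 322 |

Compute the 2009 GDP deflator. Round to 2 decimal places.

Nominal GDP 2009 = 11.58·377 + 58.36·518 + 31.08·1258 + 73.64·322 = 97406.86.
Real GDP 2009 (at 1997 prices) = 6.11·377 + 33.21·518 + 25.57·1258 + 48.37·322 = 67248.45.
Deflator = Nominal/Real × 100 = 97406.86/67248.45 × 100 = 144.846.

144.85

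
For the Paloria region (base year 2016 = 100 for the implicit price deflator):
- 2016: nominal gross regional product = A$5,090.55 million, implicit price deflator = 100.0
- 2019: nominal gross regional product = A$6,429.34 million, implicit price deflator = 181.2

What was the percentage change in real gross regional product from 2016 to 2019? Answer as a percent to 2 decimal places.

Real gross regional product 2016 = 5090.55 / 1.000 = 5090.55.
Real gross regional product 2019 = 6429.34 / 1.812 = 3548.20.
Real growth = 3548.20 / 5090.55 − 1 = -0.3030.

-30.30%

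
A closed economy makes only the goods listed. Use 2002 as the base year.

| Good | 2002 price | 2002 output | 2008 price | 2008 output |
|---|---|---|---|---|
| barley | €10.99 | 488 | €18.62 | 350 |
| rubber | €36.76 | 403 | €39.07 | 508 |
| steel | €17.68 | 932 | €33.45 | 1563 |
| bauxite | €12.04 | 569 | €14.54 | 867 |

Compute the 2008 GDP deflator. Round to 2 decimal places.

150.60

Nominal GDP 2008 = 18.62·350 + 39.07·508 + 33.45·1563 + 14.54·867 = 91253.09.
Real GDP 2008 (at 2002 prices) = 10.99·350 + 36.76·508 + 17.68·1563 + 12.04·867 = 60593.10.
Deflator = Nominal/Real × 100 = 91253.09/60593.10 × 100 = 150.600.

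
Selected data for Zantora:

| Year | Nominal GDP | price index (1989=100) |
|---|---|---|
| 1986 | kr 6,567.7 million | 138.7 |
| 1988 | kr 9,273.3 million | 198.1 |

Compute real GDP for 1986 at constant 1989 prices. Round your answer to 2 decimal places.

kr 4,735.18 million

Real GDP = Nominal / (price index/100) = 6567.7 / 1.387 = 4735.18.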